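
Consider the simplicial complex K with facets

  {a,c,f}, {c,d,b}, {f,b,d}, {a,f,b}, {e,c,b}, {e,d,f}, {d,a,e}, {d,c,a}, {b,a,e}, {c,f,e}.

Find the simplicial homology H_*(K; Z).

H_0 = Z,  H_1 = Z_2,  H_2 = 0.

Order the vertices as a < b < c < d < e < f. Listing each simplex with vertices in this order, K has dimension 2 with simplices:

  0-simplices (6): a, b, c, d, e, f
  1-simplices (15): ab, ac, ad, ae, af, bc, bd, be, bf, cd, ce, cf, de, df, ef
  2-simplices (10): abe, abf, acd, acf, ade, bcd, bce, bdf, cef, def

so the chain groups are C_0 ≅ Z^6, C_1 ≅ Z^15, C_2 ≅ Z^10.

∂_1: C_1 → C_0 sends each edge [p,q] (with p < q) to q − p. For instance
  ∂ce = e − c.
The 6×15 boundary matrix has rank 5 and Smith normal form diag(1,1,1,1,1).

Boundary ∂_2: C_2 → C_1 sends each 2-simplex [p,q,r] to [q,r] − [p,r] + [p,q]. For instance
  ∂bce = ce − be + bc,
  ∂bcd = cd − bd + bc.
As a 15×10 matrix over Z this has rank 10, with invariant factors (1,1,1,1,1,1,1,1,1,2).

Reading off H_k = ker ∂_k / im ∂_{k+1}:

  H_0: rank C_0 − rank ∂_1 = 6 − 5 = 1, and the invariant factors of ∂_1 are all 1, so H_0 ≅ Z.
  H_1: rank ker ∂_1 − rank ∂_2 = (15 − 5) − 10 = 0, and ∂_2 has invariant factor 2 > 1, so H_1 ≅ Z_2.
  H_2: rank ker ∂_2 − rank ∂_3 = (10 − 10) − 0 = 0, and there is no ∂_3, so H_2 ≅ 0.

(K is a triangulation of the real projective plane RP^2.)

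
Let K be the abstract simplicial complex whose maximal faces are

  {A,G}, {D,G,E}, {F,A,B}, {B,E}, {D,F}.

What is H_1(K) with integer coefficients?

Order the vertices as A < B < D < E < F < G. Listing each simplex with vertices in this order, K has dimension 2 with simplices:

  0-simplices (6): A, B, D, E, F, G
  1-simplices (9): AB, AF, AG, BE, BF, DE, DF, DG, EG
  2-simplices (2): ABF, DEG

Hence C_0 ≅ Z^6, C_1 ≅ Z^9, C_2 ≅ Z^2.

Boundary ∂_1: C_1 → C_0 is given by ∂[p,q] = [q] − [p]. For instance
  ∂AF = F − A.
As a 6×9 matrix over Z this has rank 5, with invariant factors (1,1,1,1,1).

The boundary map ∂_2: C_2 → C_1 maps a triangle to the signed sum of its edges. For instance
  ∂DEG = EG − DG + DE,
  ∂ABF = BF − AF + AB.
This gives a 9×2 integer matrix of rank 2; reducing to Smith normal form yields diagonal entries (1,1).

Computing H_k = (kernel of ∂_k) / (image of ∂_{k+1}):

  H_1: rank ker ∂_1 − rank ∂_2 = (9 − 5) − 2 = 2, and the invariant factors of ∂_2 are all 1, so H_1 ≅ Z^2.

H_1 = Z^2.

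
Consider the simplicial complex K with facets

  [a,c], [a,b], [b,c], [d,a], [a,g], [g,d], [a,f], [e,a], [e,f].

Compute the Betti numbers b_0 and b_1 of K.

b_0 = 1, b_1 = 3.

We work with the vertex ordering a < b < c < d < e < f < g. The simplices of K, each written with vertices in increasing order, are:

  0-simplices (7): a, b, c, d, e, f, g
  1-simplices (9): ab, ac, ad, ae, af, ag, bc, dg, ef

giving chain groups C_0 ≅ Z^7, C_1 ≅ Z^9.

Boundary ∂_1: C_1 → C_0 is given by ∂[p,q] = [q] − [p].
The resulting 7×9 matrix has rank 6, and its Smith normal form has invariant factors (1,1,1,1,1,1).

Now H_k = ker ∂_k / im ∂_{k+1}, so:

  H_0: rank C_0 − rank ∂_1 = 7 − 6 = 1, and the invariant factors of ∂_1 are all 1, so H_0 = Z.
  H_1: rank ker ∂_1 − rank ∂_2 = (9 − 6) − 0 = 3, and there is no ∂_2, so H_1 = Z^3.

As a check, the Euler characteristic is 7 − 9 = -2, which agrees with 1 − 3 = -2.
(K is a triangulation of a wedge of 3 circles.)

Hence the Betti numbers are b_0 = 1, b_1 = 3.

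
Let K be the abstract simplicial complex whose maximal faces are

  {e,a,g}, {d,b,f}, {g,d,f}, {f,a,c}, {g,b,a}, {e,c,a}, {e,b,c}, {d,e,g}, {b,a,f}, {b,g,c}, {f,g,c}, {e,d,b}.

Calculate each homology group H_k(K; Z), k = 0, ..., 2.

Take the total order a < b < c < d < e < f < g on the vertex set. Then K (dimension 2) consists of the simplices:

  0-simplices (7): a, b, c, d, e, f, g
  1-simplices (18): ab, ac, ae, af, ag, bc, bd, be, bf, bg, ce, cf, cg, de, df, dg, eg, fg
  2-simplices (12): abf, abg, ace, acf, aeg, bce, bcg, bde, bdf, cfg, deg, dfg

giving chain groups C_0 ≅ Z^7, C_1 ≅ Z^18, C_2 ≅ Z^12.

∂_1: C_1 → C_0 sends each edge [p,q] (with p < q) to q − p. For instance
  ∂ce = e − c.
The 7×18 boundary matrix has rank 6 and Smith normal form diag(1,1,1,1,1,1).

Boundary ∂_2: C_2 → C_1 sends each 2-simplex [p,q,r] to [q,r] − [p,r] + [p,q]. For instance
  ∂bcg = cg − bg + bc,
  ∂bde = de − be + bd.
This gives a 18×12 integer matrix of rank 12; reducing to Smith normal form yields diagonal entries (1,1,1,1,1,1,1,1,1,1,1,2).

From H_k ≅ ker(∂_k) / im(∂_{k+1}) we obtain:

  H_0: rank C_0 − rank ∂_1 = 7 − 6 = 1, and the invariant factors of ∂_1 are all 1, so H_0 = Z.
  H_1: rank ker ∂_1 − rank ∂_2 = (18 − 6) − 12 = 0, and ∂_2 has invariant factor 2 > 1, so H_1 = Z_2.
  H_2: rank ker ∂_2 − rank ∂_3 = (12 − 12) − 0 = 0, and there is no ∂_3, so H_2 = 0.

As a check, the Euler characteristic is 7 − 18 + 12 = 1, which agrees with 1 − 0 + 0 = 1.
(K is a triangulation of the real projective plane RP^2.)

H_0 ≅ Z,  H_1 ≅ Z_2,  H_2 = 0.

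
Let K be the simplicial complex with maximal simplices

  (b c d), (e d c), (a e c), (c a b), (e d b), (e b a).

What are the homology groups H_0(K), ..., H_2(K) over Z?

Fix the vertex order a < b < c < d < e and write every simplex with vertices in increasing order. Then dim K = 2 and the simplices of K are:

  0-simplices (5): a, b, c, d, e
  1-simplices (9): ab, ac, ae, bc, bd, be, cd, ce, de
  2-simplices (6): abc, abe, ace, bcd, bde, cde

Hence C_0 ≅ Z^5, C_1 ≅ Z^9, C_2 ≅ Z^6.

The boundary map ∂_1: C_1 → C_0 maps an edge to its endpoints' difference, ∂[p,q] = q − p. For instance
  ∂ce = e − c.
The 5×9 boundary matrix has rank 4 and Smith normal form diag(1,1,1,1).

∂_2: C_2 → C_1 maps a triangle to the signed sum of its edges. For instance
  ∂abe = be − ae + ab,
  ∂ace = ce − ae + ac.
This gives a 9×6 integer matrix of rank 5; reducing to Smith normal form yields diagonal entries (1,1,1,1,1).

Reading off H_k = ker ∂_k / im ∂_{k+1}:

  H_0: rank C_0 − rank ∂_1 = 5 − 4 = 1, and the invariant factors of ∂_1 are all 1, so H_0 = Z.
  H_1: rank ker ∂_1 − rank ∂_2 = (9 − 4) − 5 = 0, and the invariant factors of ∂_2 are all 1, so H_1 = 0.
  H_2: rank ker ∂_2 − rank ∂_3 = (6 − 5) − 0 = 1, and there is no ∂_3, so H_2 = Z.

As a check, the Euler characteristic is 5 − 9 + 6 = 2, which agrees with 1 − 0 + 1 = 2.

H_0 = Z,  H_1 = 0,  H_2 = Z.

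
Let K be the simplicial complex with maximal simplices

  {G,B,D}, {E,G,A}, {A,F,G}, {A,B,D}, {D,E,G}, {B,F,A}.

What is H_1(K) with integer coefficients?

H_1 = Z.

Take the total order A < B < D < E < F < G on the vertex set. Then K (dimension 2) consists of the simplices:

  0-simplices (6): A, B, D, E, F, G
  1-simplices (12): AB, AD, AE, AF, AG, BD, BF, BG, DE, DG, EG, FG
  2-simplices (6): ABD, ABF, AEG, AFG, BDG, DEG

giving chain groups C_0 ≅ Z^6, C_1 ≅ Z^12, C_2 ≅ Z^6.

∂_1: C_1 → C_0 sends each edge [p,q] (with p < q) to q − p.
This gives a 6×12 integer matrix of rank 5; reducing to Smith normal form yields diagonal entries (1,1,1,1,1).

The boundary map ∂_2: C_2 → C_1 sends each 2-simplex [p,q,r] to [q,r] − [p,r] + [p,q]. For instance
  ∂ABF = BF − AF + AB,
  ∂BDG = DG − BG + BD.
This gives a 12×6 integer matrix of rank 6; reducing to Smith normal form yields diagonal entries (1,1,1,1,1,1).

Reading off H_k = ker ∂_k / im ∂_{k+1}:

  H_1: rank ker ∂_1 − rank ∂_2 = (12 − 5) − 6 = 1, and the invariant factors of ∂_2 are all 1, so H_1 = Z.

(K is a triangulation of the cylinder S^1 x I.)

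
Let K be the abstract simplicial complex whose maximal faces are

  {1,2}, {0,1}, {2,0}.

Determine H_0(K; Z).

Take the total order 0 < 1 < 2 on the vertex set. Then K (dimension 1) consists of the simplices:

  0-simplices (3): [0], [1], [2]
  1-simplices (3): [0,1], [0,2], [1,2]

Hence C_0 ≅ Z^3, C_1 ≅ Z^3.

∂_1: C_1 → C_0 sends each edge [p,q] (with p < q) to q − p.
The resulting 3×3 matrix has rank 2, and its Smith normal form has invariant factors (1,1).

From H_k ≅ ker(∂_k) / im(∂_{k+1}) we obtain:

  H_0: rank C_0 − rank ∂_1 = 3 − 2 = 1, and the invariant factors of ∂_1 are all 1, so H_0 ≅ Z.

H_0 ≅ Z.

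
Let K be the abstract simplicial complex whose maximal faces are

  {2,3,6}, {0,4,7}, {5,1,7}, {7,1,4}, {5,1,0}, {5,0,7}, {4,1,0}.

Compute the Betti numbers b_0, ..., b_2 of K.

b_0 = 2, b_1 = 0, b_2 = 1.

K has 8 vertices, 12 edges, 7 triangles.
rank ∂_0 = 0, rank ∂_1 = 6 ⇒ b_0 = 8 − 0 − 6 = 2; all invariant factors of ∂_1 are 1 so no torsion. So H_0 ≅ Z^2.
rank ∂_1 = 6, rank ∂_2 = 6 ⇒ b_1 = 12 − 6 − 6 = 0; all invariant factors of ∂_2 are 1 so no torsion. So H_1 ≅ 0.
rank ∂_2 = 6, rank ∂_3 = 0 ⇒ b_2 = 7 − 6 − 0 = 1. So H_2 ≅ Z.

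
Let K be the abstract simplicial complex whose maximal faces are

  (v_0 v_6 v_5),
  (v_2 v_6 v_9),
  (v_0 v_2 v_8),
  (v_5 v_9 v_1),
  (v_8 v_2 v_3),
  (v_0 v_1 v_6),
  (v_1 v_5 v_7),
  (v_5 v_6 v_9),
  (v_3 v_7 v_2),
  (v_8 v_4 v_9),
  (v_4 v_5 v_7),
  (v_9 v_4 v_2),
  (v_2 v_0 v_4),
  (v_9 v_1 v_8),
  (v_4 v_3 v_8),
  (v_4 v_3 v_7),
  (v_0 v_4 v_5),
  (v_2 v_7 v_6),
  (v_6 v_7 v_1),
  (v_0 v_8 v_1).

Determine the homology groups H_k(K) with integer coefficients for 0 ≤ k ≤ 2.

H_0 ≅ Z,  H_1 ≅ Z ⊕ Z/2,  H_2 = 0.

K has 10 vertices, 30 edges, 20 triangles.
rank ∂_0 = 0, rank ∂_1 = 9 ⇒ b_0 = 10 − 0 − 9 = 1; all invariant factors of ∂_1 are 1 so no torsion. So H_0 = Z.
rank ∂_1 = 9, rank ∂_2 = 20 ⇒ b_1 = 30 − 9 − 20 = 1; ∂_2 has invariant factor(s) [2] giving torsion. So H_1 = Z ⊕ Z/2.
rank ∂_2 = 20, rank ∂_3 = 0 ⇒ b_2 = 20 − 20 − 0 = 0. So H_2 = 0.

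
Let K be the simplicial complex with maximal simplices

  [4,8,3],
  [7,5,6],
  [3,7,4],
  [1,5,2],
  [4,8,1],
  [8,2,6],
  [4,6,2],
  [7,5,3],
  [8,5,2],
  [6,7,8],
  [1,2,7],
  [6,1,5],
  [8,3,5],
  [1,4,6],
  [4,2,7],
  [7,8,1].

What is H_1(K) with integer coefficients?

H_1 = Z^2.

K has 8 vertices, 24 edges, 16 triangles.
rank ∂_1 = 7, rank ∂_2 = 15 ⇒ b_1 = 24 − 7 − 15 = 2; all invariant factors of ∂_2 are 1 so no torsion. So H_1 = Z^2.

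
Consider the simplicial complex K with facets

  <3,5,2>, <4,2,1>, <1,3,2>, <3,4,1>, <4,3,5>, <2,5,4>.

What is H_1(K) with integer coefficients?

Fix the vertex order 1 < 2 < 3 < 4 < 5 and write every simplex with vertices in increasing order. Then dim K = 2 and the simplices of K are:

  0-simplices (5): [1], [2], [3], [4], [5]
  1-simplices (9): [1,2], [1,3], [1,4], [2,3], [2,4], [2,5], [3,4], [3,5], [4,5]
  2-simplices (6): [1,2,3], [1,2,4], [1,3,4], [2,3,5], [2,4,5], [3,4,5]

Hence C_0 ≅ Z^5, C_1 ≅ Z^9, C_2 ≅ Z^6.

Boundary ∂_1: C_1 → C_0 sends each edge [p,q] (with p < q) to q − p. For instance
  ∂[1,3] = [3] − [1].
The 5×9 boundary matrix has rank 4 and Smith normal form diag(1,1,1,1).

∂_2: C_2 → C_1 maps a triangle to the signed sum of its edges. For instance
  ∂[1,2,3] = [2,3] − [1,3] + [1,2],
  ∂[2,3,5] = [3,5] − [2,5] + [2,3].
The 9×6 boundary matrix has rank 5 and Smith normal form diag(1,1,1,1,1).

From H_k ≅ ker(∂_k) / im(∂_{k+1}) we obtain:

  H_1: rank ker ∂_1 − rank ∂_2 = (9 − 4) − 5 = 0, and the invariant factors of ∂_2 are all 1, so H_1 ≅ 0.

H_1 ≅ 0.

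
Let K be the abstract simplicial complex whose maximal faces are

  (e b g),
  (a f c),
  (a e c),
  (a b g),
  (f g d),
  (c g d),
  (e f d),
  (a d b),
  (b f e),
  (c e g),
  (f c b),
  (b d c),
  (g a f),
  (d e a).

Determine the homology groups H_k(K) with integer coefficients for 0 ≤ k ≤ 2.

H_0 ≅ Z,  H_1 ≅ Z^2,  H_2 ≅ Z.

We work with the vertex ordering a < b < c < d < e < f < g. The simplices of K, each written with vertices in increasing order, are:

  0-simplices (7): a, b, c, d, e, f, g
  1-simplices (21): ab, ac, ad, ae, af, ag, bc, bd, be, bf, bg, cd, ce, cf, cg, de, df, dg, ef, eg, fg
  2-simplices (14): abd, abg, ace, acf, ade, afg, bcd, bcf, bef, beg, cdg, ceg, def, dfg

giving chain groups C_0 ≅ Z^7, C_1 ≅ Z^21, C_2 ≅ Z^14.

∂_1: C_1 → C_0 is given by ∂[p,q] = [q] − [p]. For instance
  ∂df = f − d.
The resulting 7×21 matrix has rank 6, and its Smith normal form has invariant factors (1,1,1,1,1,1).

The boundary map ∂_2: C_2 → C_1 acts by ∂[p,q,r] = [q,r] − [p,r] + [p,q]. For instance
  ∂ceg = eg − cg + ce,
  ∂cdg = dg − cg + cd.
The resulting 21×14 matrix has rank 13, and its Smith normal form has invariant factors (1,1,1,1,1,1,1,1,1,1,1,1,1).

Now H_k = ker ∂_k / im ∂_{k+1}, so:

  H_0: rank C_0 − rank ∂_1 = 7 − 6 = 1, and the invariant factors of ∂_1 are all 1, so H_0 = Z.
  H_1: rank ker ∂_1 − rank ∂_2 = (21 − 6) − 13 = 2, and the invariant factors of ∂_2 are all 1, so H_1 = Z^2.
  H_2: rank ker ∂_2 − rank ∂_3 = (14 − 13) − 0 = 1, and there is no ∂_3, so H_2 = Z.

(K is a triangulation of the torus T^2.)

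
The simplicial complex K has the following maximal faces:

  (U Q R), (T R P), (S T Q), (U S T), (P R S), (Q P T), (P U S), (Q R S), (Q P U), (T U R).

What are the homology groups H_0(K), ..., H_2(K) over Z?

H_0 = Z,  H_1 = Z/2,  H_2 = 0.

Order the vertices as P < Q < R < S < T < U. Listing each simplex with vertices in this order, K has dimension 2 with simplices:

  0-simplices (6): P, Q, R, S, T, U
  1-simplices (15): PQ, PR, PS, PT, PU, QR, QS, QT, QU, RS, RT, RU, ST, SU, TU
  2-simplices (10): PQT, PQU, PRS, PRT, PSU, QRS, QRU, QST, RTU, STU

Hence C_0 ≅ Z^6, C_1 ≅ Z^15, C_2 ≅ Z^10.

∂_1: C_1 → C_0 is given by ∂[p,q] = [q] − [p]. For instance
  ∂PU = U − P.
The resulting 6×15 matrix has rank 5, and its Smith normal form has invariant factors (1,1,1,1,1).

Boundary ∂_2: C_2 → C_1 acts by ∂[p,q,r] = [q,r] − [p,r] + [p,q]. For instance
  ∂QRS = RS − QS + QR,
  ∂RTU = TU − RU + RT.
This gives a 15×10 integer matrix of rank 10; reducing to Smith normal form yields diagonal entries (1,1,1,1,1,1,1,1,1,2).

From H_k ≅ ker(∂_k) / im(∂_{k+1}) we obtain:

  H_0: rank C_0 − rank ∂_1 = 6 − 5 = 1, and the invariant factors of ∂_1 are all 1, so H_0 = Z.
  H_1: rank ker ∂_1 − rank ∂_2 = (15 − 5) − 10 = 0, and ∂_2 has invariant factor 2 > 1, so H_1 = Z/2.
  H_2: rank ker ∂_2 − rank ∂_3 = (10 − 10) − 0 = 0, and there is no ∂_3, so H_2 = 0.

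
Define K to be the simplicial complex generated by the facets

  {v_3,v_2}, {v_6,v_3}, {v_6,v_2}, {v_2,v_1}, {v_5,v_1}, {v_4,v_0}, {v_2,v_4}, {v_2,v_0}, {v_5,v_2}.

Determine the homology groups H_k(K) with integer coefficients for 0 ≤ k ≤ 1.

We work with the vertex ordering v_0 < v_1 < v_2 < v_3 < v_4 < v_5 < v_6. The simplices of K, each written with vertices in increasing order, are:

  0-simplices (7): [v_0], [v_1], [v_2], [v_3], [v_4], [v_5], [v_6]
  1-simplices (9): [v_0,v_2], [v_0,v_4], [v_1,v_2], [v_1,v_5], [v_2,v_3], [v_2,v_4], [v_2,v_5], [v_2,v_6], [v_3,v_6]

giving chain groups C_0 ≅ Z^7, C_1 ≅ Z^9.

The boundary map ∂_1: C_1 → C_0 is given by ∂[p,q] = [q] − [p]. For instance
  ∂[v_2,v_5] = [v_5] − [v_2].
As a 7×9 matrix over Z this has rank 6, with invariant factors (1,1,1,1,1,1).

Reading off H_k = ker ∂_k / im ∂_{k+1}:

  H_0: rank C_0 − rank ∂_1 = 7 − 6 = 1, and the invariant factors of ∂_1 are all 1, so H_0 = Z.
  H_1: rank ker ∂_1 − rank ∂_2 = (9 − 6) − 0 = 3, and there is no ∂_2, so H_1 = Z^3.

As a check, the Euler characteristic is 7 − 9 = -2, which agrees with 1 − 3 = -2.

H_0 ≅ Z,  H_1 ≅ Z^3.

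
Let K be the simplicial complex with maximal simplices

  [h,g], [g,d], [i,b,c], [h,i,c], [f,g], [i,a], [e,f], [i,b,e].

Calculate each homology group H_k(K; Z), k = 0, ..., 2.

Order the vertices as a < b < c < d < e < f < g < h < i. Listing each simplex with vertices in this order, K has dimension 2 with simplices:

  0-simplices (9): a, b, c, d, e, f, g, h, i
  1-simplices (12): ai, bc, be, bi, ch, ci, dg, ef, ei, fg, gh, hi
  2-simplices (3): bci, bei, chi

Hence C_0 ≅ Z^9, C_1 ≅ Z^12, C_2 ≅ Z^3.

Boundary ∂_1: C_1 → C_0 maps an edge to its endpoints' difference, ∂[p,q] = q − p. For instance
  ∂hi = i − h.
The resulting 9×12 matrix has rank 8, and its Smith normal form has invariant factors (1,1,1,1,1,1,1,1).

The boundary map ∂_2: C_2 → C_1 maps a triangle to the signed sum of its edges. For instance
  ∂bei = ei − bi + be,
  ∂chi = hi − ci + ch.
This gives a 12×3 integer matrix of rank 3; reducing to Smith normal form yields diagonal entries (1,1,1).

Reading off H_k = ker ∂_k / im ∂_{k+1}:

  H_0: rank C_0 − rank ∂_1 = 9 − 8 = 1, and the invariant factors of ∂_1 are all 1, so H_0 ≅ Z.
  H_1: rank ker ∂_1 − rank ∂_2 = (12 − 8) − 3 = 1, and the invariant factors of ∂_2 are all 1, so H_1 ≅ Z.
  H_2: rank ker ∂_2 − rank ∂_3 = (3 − 3) − 0 = 0, and there is no ∂_3, so H_2 ≅ 0.

H_0 ≅ Z,  H_1 ≅ Z,  H_2 = 0.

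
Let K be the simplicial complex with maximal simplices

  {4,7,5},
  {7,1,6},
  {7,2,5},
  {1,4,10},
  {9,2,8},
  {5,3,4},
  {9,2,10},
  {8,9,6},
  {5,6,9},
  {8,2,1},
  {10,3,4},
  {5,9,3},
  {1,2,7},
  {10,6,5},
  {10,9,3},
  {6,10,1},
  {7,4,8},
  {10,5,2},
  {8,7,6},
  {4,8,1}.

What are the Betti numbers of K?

b_0 = 1, b_1 = 1, b_2 = 0.

Order the vertices as 1 < 2 < 3 < 4 < 5 < 6 < 7 < 8 < 9 < 10. Listing each simplex with vertices in this order, K has dimension 2 with simplices:

  0-simplices (10): [1], [2], [3], [4], [5], [6], [7], [8], [9], [10]
  1-simplices (30): (30 of them)
  2-simplices (20): (20 of them)

so the chain groups are C_0 ≅ Z^10, C_1 ≅ Z^30, C_2 ≅ Z^20.

Boundary ∂_1: C_1 → C_0 is given by ∂[p,q] = [q] − [p]. For instance
  ∂[2,8] = [8] − [2].
The resulting 10×30 matrix has rank 9, and its Smith normal form has invariant factors (1,1,1,1,1,1,1,1,1).

The boundary map ∂_2: C_2 → C_1 maps a triangle to the signed sum of its edges. For instance
  ∂[6,8,9] = [8,9] − [6,9] + [6,8],
  ∂[6,7,8] = [7,8] − [6,8] + [6,7].
As a 30×20 matrix over Z this has rank 20, with invariant factors (1,1,1,1,1,1,1,1,1,1,1,1,1,1,1,1,1,1,1,2).

Computing H_k = (kernel of ∂_k) / (image of ∂_{k+1}):

  H_0: rank C_0 − rank ∂_1 = 10 − 9 = 1, and the invariant factors of ∂_1 are all 1, so H_0 ≅ Z.
  H_1: rank ker ∂_1 − rank ∂_2 = (30 − 9) − 20 = 1, and ∂_2 has invariant factor 2 > 1, so H_1 ≅ Z × Z/2.
  H_2: rank ker ∂_2 − rank ∂_3 = (20 − 20) − 0 = 0, and there is no ∂_3, so H_2 ≅ 0.

Hence the Betti numbers are b_0 = 1, b_1 = 1, b_2 = 0.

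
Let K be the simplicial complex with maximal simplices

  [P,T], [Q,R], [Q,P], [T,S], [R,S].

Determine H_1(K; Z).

H_1 ≅ Z.

Fix the vertex order P < Q < R < S < T and write every simplex with vertices in increasing order. Then dim K = 1 and the simplices of K are:

  0-simplices (5): P, Q, R, S, T
  1-simplices (5): PQ, PT, QR, RS, ST

so the chain groups are C_0 ≅ Z^5, C_1 ≅ Z^5.

The boundary map ∂_1: C_1 → C_0 is given by ∂[p,q] = [q] − [p].
The resulting 5×5 matrix has rank 4, and its Smith normal form has invariant factors (1,1,1,1).

Computing H_k = (kernel of ∂_k) / (image of ∂_{k+1}):

  H_1: rank ker ∂_1 − rank ∂_2 = (5 − 4) − 0 = 1, and there is no ∂_2, so H_1 = Z.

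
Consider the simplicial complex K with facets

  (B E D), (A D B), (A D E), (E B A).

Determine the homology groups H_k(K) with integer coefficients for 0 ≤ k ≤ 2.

H_0 = Z,  H_1 = 0,  H_2 = Z.

We work with the vertex ordering A < B < D < E. The simplices of K, each written with vertices in increasing order, are:

  0-simplices (4): A, B, D, E
  1-simplices (6): AB, AD, AE, BD, BE, DE
  2-simplices (4): ABD, ABE, ADE, BDE

giving chain groups C_0 ≅ Z^4, C_1 ≅ Z^6, C_2 ≅ Z^4.

The boundary map ∂_1: C_1 → C_0 maps an edge to its endpoints' difference, ∂[p,q] = q − p. For instance
  ∂AE = E − A.
As a 4×6 matrix over Z this has rank 3, with invariant factors (1,1,1).

Boundary ∂_2: C_2 → C_1 acts by ∂[p,q,r] = [q,r] − [p,r] + [p,q]. For instance
  ∂BDE = DE − BE + BD,
  ∂ABE = BE − AE + AB.
This gives a 6×4 integer matrix of rank 3; reducing to Smith normal form yields diagonal entries (1,1,1).

From H_k ≅ ker(∂_k) / im(∂_{k+1}) we obtain:

  H_0: rank C_0 − rank ∂_1 = 4 − 3 = 1, and the invariant factors of ∂_1 are all 1, so H_0 ≅ Z.
  H_1: rank ker ∂_1 − rank ∂_2 = (6 − 3) − 3 = 0, and the invariant factors of ∂_2 are all 1, so H_1 ≅ 0.
  H_2: rank ker ∂_2 − rank ∂_3 = (4 − 3) − 0 = 1, and there is no ∂_3, so H_2 ≅ Z.

As a check, the Euler characteristic is 4 − 6 + 4 = 2, which agrees with 1 − 0 + 1 = 2.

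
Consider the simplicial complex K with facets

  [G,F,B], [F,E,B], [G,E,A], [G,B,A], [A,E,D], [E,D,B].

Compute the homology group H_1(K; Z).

K has 6 vertices, 12 edges, 6 triangles.
rank ∂_1 = 5, rank ∂_2 = 6 ⇒ b_1 = 12 − 5 − 6 = 1; all invariant factors of ∂_2 are 1 so no torsion. So H_1 ≅ Z.

H_1 ≅ Z.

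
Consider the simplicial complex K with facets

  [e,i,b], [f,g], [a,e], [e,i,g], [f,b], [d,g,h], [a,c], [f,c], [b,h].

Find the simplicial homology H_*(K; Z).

H_0 ≅ Z,  H_1 ≅ Z^3,  H_2 = 0.

Order the vertices as a < b < c < d < e < f < g < h < i. Listing each simplex with vertices in this order, K has dimension 2 with simplices:

  0-simplices (9): a, b, c, d, e, f, g, h, i
  1-simplices (14): ac, ae, be, bf, bh, bi, cf, dg, dh, eg, ei, fg, gh, gi
  2-simplices (3): bei, dgh, egi

Hence C_0 ≅ Z^9, C_1 ≅ Z^14, C_2 ≅ Z^3.

Boundary ∂_1: C_1 → C_0 is given by ∂[p,q] = [q] − [p]. For instance
  ∂bi = i − b.
As a 9×14 matrix over Z this has rank 8, with invariant factors (1,1,1,1,1,1,1,1).

Boundary ∂_2: C_2 → C_1 acts by ∂[p,q,r] = [q,r] − [p,r] + [p,q]. For instance
  ∂dgh = gh − dh + dg,
  ∂egi = gi − ei + eg.
As a 14×3 matrix over Z this has rank 3, with invariant factors (1,1,1).

From H_k ≅ ker(∂_k) / im(∂_{k+1}) we obtain:

  H_0: rank C_0 − rank ∂_1 = 9 − 8 = 1, and the invariant factors of ∂_1 are all 1, so H_0 ≅ Z.
  H_1: rank ker ∂_1 − rank ∂_2 = (14 − 8) − 3 = 3, and the invariant factors of ∂_2 are all 1, so H_1 ≅ Z^3.
  H_2: rank ker ∂_2 − rank ∂_3 = (3 − 3) − 0 = 0, and there is no ∂_3, so H_2 ≅ 0.

As a check, the Euler characteristic is 9 − 14 + 3 = -2, which agrees with 1 − 3 + 0 = -2.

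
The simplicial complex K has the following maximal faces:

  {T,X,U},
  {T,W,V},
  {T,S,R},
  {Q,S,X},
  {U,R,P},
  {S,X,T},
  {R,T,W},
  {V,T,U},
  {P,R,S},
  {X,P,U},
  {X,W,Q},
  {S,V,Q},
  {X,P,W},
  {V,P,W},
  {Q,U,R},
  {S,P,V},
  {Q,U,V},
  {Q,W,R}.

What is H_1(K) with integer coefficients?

H_1 ≅ Z^2.

Take the total order P < Q < R < S < T < U < V < W < X on the vertex set. Then K (dimension 2) consists of the simplices:

  0-simplices (9): P, Q, R, S, T, U, V, W, X
  1-simplices (27): PR, PS, PU, PV, PW, PX, QR, QS, QU, QV, QW, QX, RS, RT, RU, RW, ST, SV, SX, TU, TV, TW, TX, UV, UX, VW, WX
  2-simplices (18): PRS, PRU, PSV, PUX, PVW, PWX, QRU, QRW, QSV, QSX, QUV, QWX, RST, RTW, STX, TUV, TUX, TVW

giving chain groups C_0 ≅ Z^9, C_1 ≅ Z^27, C_2 ≅ Z^18.

∂_1: C_1 → C_0 is given by ∂[p,q] = [q] − [p]. For instance
  ∂RT = T − R.
This gives a 9×27 integer matrix of rank 8; reducing to Smith normal form yields diagonal entries (1,1,1,1,1,1,1,1).

∂_2: C_2 → C_1 sends each 2-simplex [p,q,r] to [q,r] − [p,r] + [p,q]. For instance
  ∂QRW = RW − QW + QR,
  ∂PRU = RU − PU + PR.
The 27×18 boundary matrix has rank 17 and Smith normal form diag(1,1,1,1,1,1,1,1,1,1,1,1,1,1,1,1,1).

Reading off H_k = ker ∂_k / im ∂_{k+1}:

  H_1: rank ker ∂_1 − rank ∂_2 = (27 − 8) − 17 = 2, and the invariant factors of ∂_2 are all 1, so H_1 ≅ Z^2.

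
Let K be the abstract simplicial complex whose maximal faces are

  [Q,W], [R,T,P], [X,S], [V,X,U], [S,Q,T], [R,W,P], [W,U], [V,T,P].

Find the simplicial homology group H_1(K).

We work with the vertex ordering P < Q < R < S < T < U < V < W < X. The simplices of K, each written with vertices in increasing order, are:

  0-simplices (9): P, Q, R, S, T, U, V, W, X
  1-simplices (16): PR, PT, PV, PW, QS, QT, QW, RT, RW, ST, SX, TV, UV, UW, UX, VX
  2-simplices (5): PRT, PRW, PTV, QST, UVX

giving chain groups C_0 ≅ Z^9, C_1 ≅ Z^16, C_2 ≅ Z^5.

∂_1: C_1 → C_0 maps an edge to its endpoints' difference, ∂[p,q] = q − p. For instance
  ∂PV = V − P.
The 9×16 boundary matrix has rank 8 and Smith normal form diag(1,1,1,1,1,1,1,1).

Boundary ∂_2: C_2 → C_1 maps a triangle to the signed sum of its edges. For instance
  ∂PRT = RT − PT + PR,
  ∂UVX = VX − UX + UV.
The 16×5 boundary matrix has rank 5 and Smith normal form diag(1,1,1,1,1).

From H_k ≅ ker(∂_k) / im(∂_{k+1}) we obtain:

  H_1: rank ker ∂_1 − rank ∂_2 = (16 − 8) − 5 = 3, and the invariant factors of ∂_2 are all 1, so H_1 = Z^3.

H_1 = Z^3.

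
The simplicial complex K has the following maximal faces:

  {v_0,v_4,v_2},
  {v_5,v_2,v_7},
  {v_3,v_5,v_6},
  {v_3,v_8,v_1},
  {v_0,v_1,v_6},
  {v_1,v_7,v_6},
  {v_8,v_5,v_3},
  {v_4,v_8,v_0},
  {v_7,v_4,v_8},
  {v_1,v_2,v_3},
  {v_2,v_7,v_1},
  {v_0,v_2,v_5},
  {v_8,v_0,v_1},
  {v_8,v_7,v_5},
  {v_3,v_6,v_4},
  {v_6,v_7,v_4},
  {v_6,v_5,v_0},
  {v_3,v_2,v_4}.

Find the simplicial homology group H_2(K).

H_2 = Z.

K has 9 vertices, 27 edges, 18 triangles.
rank ∂_2 = 17, rank ∂_3 = 0 ⇒ b_2 = 18 − 17 − 0 = 1. So H_2 = Z.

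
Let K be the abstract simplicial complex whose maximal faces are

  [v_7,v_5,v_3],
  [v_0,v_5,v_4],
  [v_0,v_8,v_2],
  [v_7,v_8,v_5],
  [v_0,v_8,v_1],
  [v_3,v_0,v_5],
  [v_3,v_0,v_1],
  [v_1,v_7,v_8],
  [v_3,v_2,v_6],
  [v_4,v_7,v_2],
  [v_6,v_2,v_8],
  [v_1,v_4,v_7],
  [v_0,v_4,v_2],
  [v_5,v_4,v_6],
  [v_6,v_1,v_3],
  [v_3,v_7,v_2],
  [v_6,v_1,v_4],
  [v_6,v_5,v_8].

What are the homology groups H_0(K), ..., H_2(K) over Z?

We work with the vertex ordering v_0 < v_1 < v_2 < v_3 < v_4 < v_5 < v_6 < v_7 < v_8. The simplices of K, each written with vertices in increasing order, are:

  0-simplices (9): [v_0], [v_1], [v_2], [v_3], [v_4], [v_5], [v_6], [v_7], [v_8]
  1-simplices (27): (27 of them)
  2-simplices (18): (18 of them)

giving chain groups C_0 ≅ Z^9, C_1 ≅ Z^27, C_2 ≅ Z^18.

Boundary ∂_1: C_1 → C_0 maps an edge to its endpoints' difference, ∂[p,q] = q − p. For instance
  ∂[v_0,v_5] = [v_5] − [v_0].
The 9×27 boundary matrix has rank 8 and Smith normal form diag(1,1,1,1,1,1,1,1).

The boundary map ∂_2: C_2 → C_1 maps a triangle to the signed sum of its edges. For instance
  ∂[v_5,v_6,v_8] = [v_6,v_8] − [v_5,v_8] + [v_5,v_6],
  ∂[v_1,v_7,v_8] = [v_7,v_8] − [v_1,v_8] + [v_1,v_7].
The resulting 27×18 matrix has rank 17, and its Smith normal form has invariant factors (1,1,1,1,1,1,1,1,1,1,1,1,1,1,1,1,1).

From H_k ≅ ker(∂_k) / im(∂_{k+1}) we obtain:

  H_0: rank C_0 − rank ∂_1 = 9 − 8 = 1, and the invariant factors of ∂_1 are all 1, so H_0 ≅ Z.
  H_1: rank ker ∂_1 − rank ∂_2 = (27 − 8) − 17 = 2, and the invariant factors of ∂_2 are all 1, so H_1 ≅ Z^2.
  H_2: rank ker ∂_2 − rank ∂_3 = (18 − 17) − 0 = 1, and there is no ∂_3, so H_2 ≅ Z.

As a check, the Euler characteristic is 9 − 27 + 18 = 0, which agrees with 1 − 2 + 1 = 0.
(K is a triangulation of the torus T^2.)

H_0 ≅ Z,  H_1 ≅ Z^2,  H_2 ≅ Z.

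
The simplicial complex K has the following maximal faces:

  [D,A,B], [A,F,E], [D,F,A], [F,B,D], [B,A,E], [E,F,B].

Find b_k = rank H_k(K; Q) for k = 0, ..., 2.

Take the total order A < B < D < E < F on the vertex set. Then K (dimension 2) consists of the simplices:

  0-simplices (5): A, B, D, E, F
  1-simplices (9): AB, AD, AE, AF, BD, BE, BF, DF, EF
  2-simplices (6): ABD, ABE, ADF, AEF, BDF, BEF

giving chain groups C_0 ≅ Z^5, C_1 ≅ Z^9, C_2 ≅ Z^6.

The boundary map ∂_1: C_1 → C_0 sends each edge [p,q] (with p < q) to q − p. For instance
  ∂DF = F − D.
As a 5×9 matrix over Z this has rank 4, with invariant factors (1,1,1,1).

Boundary ∂_2: C_2 → C_1 maps a triangle to the signed sum of its edges. For instance
  ∂ABD = BD − AD + AB,
  ∂ABE = BE − AE + AB.
The 9×6 boundary matrix has rank 5 and Smith normal form diag(1,1,1,1,1).

Now H_k = ker ∂_k / im ∂_{k+1}, so:

  H_0: rank C_0 − rank ∂_1 = 5 − 4 = 1, and the invariant factors of ∂_1 are all 1, so H_0 = Z.
  H_1: rank ker ∂_1 − rank ∂_2 = (9 − 4) − 5 = 0, and the invariant factors of ∂_2 are all 1, so H_1 = 0.
  H_2: rank ker ∂_2 − rank ∂_3 = (6 − 5) − 0 = 1, and there is no ∂_3, so H_2 = Z.

(K is a triangulation of the 2-sphere S^2.)

Hence the Betti numbers are b_0 = 1, b_1 = 0, b_2 = 1.

b_0 = 1, b_1 = 0, b_2 = 1.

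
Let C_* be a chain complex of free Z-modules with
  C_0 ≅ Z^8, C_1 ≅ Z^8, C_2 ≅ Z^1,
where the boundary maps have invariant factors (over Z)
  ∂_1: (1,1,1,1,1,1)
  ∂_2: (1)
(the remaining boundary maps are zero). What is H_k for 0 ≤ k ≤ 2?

H_0: b_0 = 8 − 0 − 6 = 2; torsion from ∂_1 factors > 1: none. So H_0 = Z^2.
H_1: b_1 = 8 − 6 − 1 = 1; torsion from ∂_2 factors > 1: none. So H_1 = Z.
H_2: b_2 = 1 − 1 − 0 = 0; torsion from ∂_3 factors > 1: none. So H_2 = 0.

H_0 = Z^2,  H_1 = Z,  H_2 = 0.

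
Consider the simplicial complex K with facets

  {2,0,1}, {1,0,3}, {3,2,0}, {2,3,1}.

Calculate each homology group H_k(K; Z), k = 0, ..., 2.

Order the vertices as 0 < 1 < 2 < 3. Listing each simplex with vertices in this order, K has dimension 2 with simplices:

  0-simplices (4): [0], [1], [2], [3]
  1-simplices (6): [0,1], [0,2], [0,3], [1,2], [1,3], [2,3]
  2-simplices (4): [0,1,2], [0,1,3], [0,2,3], [1,2,3]

Hence C_0 ≅ Z^4, C_1 ≅ Z^6, C_2 ≅ Z^4.

The boundary map ∂_1: C_1 → C_0 sends each edge [p,q] (with p < q) to q − p. For instance
  ∂[1,3] = [3] − [1].
This gives a 4×6 integer matrix of rank 3; reducing to Smith normal form yields diagonal entries (1,1,1).

∂_2: C_2 → C_1 acts by ∂[p,q,r] = [q,r] − [p,r] + [p,q]. For instance
  ∂[0,1,3] = [1,3] − [0,3] + [0,1],
  ∂[0,2,3] = [2,3] − [0,3] + [0,2].
The 6×4 boundary matrix has rank 3 and Smith normal form diag(1,1,1).

Reading off H_k = ker ∂_k / im ∂_{k+1}:

  H_0: rank C_0 − rank ∂_1 = 4 − 3 = 1, and the invariant factors of ∂_1 are all 1, so H_0 ≅ Z.
  H_1: rank ker ∂_1 − rank ∂_2 = (6 − 3) − 3 = 0, and the invariant factors of ∂_2 are all 1, so H_1 ≅ 0.
  H_2: rank ker ∂_2 − rank ∂_3 = (4 − 3) − 0 = 1, and there is no ∂_3, so H_2 ≅ Z.

(K is a triangulation of the 2-sphere S^2.)

H_0 = Z,  H_1 = 0,  H_2 = Z.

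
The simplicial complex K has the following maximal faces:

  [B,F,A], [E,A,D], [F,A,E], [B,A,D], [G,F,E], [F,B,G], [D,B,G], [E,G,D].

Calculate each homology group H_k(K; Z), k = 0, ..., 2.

H_0 = Z,  H_1 = 0,  H_2 = Z.

We work with the vertex ordering A < B < D < E < F < G. The simplices of K, each written with vertices in increasing order, are:

  0-simplices (6): A, B, D, E, F, G
  1-simplices (12): AB, AD, AE, AF, BD, BF, BG, DE, DG, EF, EG, FG
  2-simplices (8): ABD, ABF, ADE, AEF, BDG, BFG, DEG, EFG

Hence C_0 ≅ Z^6, C_1 ≅ Z^12, C_2 ≅ Z^8.

∂_1: C_1 → C_0 sends each edge [p,q] (with p < q) to q − p. For instance
  ∂DG = G − D.
The 6×12 boundary matrix has rank 5 and Smith normal form diag(1,1,1,1,1).

∂_2: C_2 → C_1 acts by ∂[p,q,r] = [q,r] − [p,r] + [p,q]. For instance
  ∂EFG = FG − EG + EF,
  ∂ABD = BD − AD + AB.
As a 12×8 matrix over Z this has rank 7, with invariant factors (1,1,1,1,1,1,1).

Computing H_k = (kernel of ∂_k) / (image of ∂_{k+1}):

  H_0: rank C_0 − rank ∂_1 = 6 − 5 = 1, and the invariant factors of ∂_1 are all 1, so H_0 ≅ Z.
  H_1: rank ker ∂_1 − rank ∂_2 = (12 − 5) − 7 = 0, and the invariant factors of ∂_2 are all 1, so H_1 ≅ 0.
  H_2: rank ker ∂_2 − rank ∂_3 = (8 − 7) − 0 = 1, and there is no ∂_3, so H_2 ≅ Z.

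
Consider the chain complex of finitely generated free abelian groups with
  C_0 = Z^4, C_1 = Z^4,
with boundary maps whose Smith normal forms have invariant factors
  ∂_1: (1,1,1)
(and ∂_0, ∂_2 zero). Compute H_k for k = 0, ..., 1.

H_0: b_0 = 4 − 0 − 3 = 1; torsion from ∂_1 factors > 1: none. So H_0 = Z.
H_1: b_1 = 4 − 3 − 0 = 1; torsion from ∂_2 factors > 1: none. So H_1 = Z.

H_0 = Z,  H_1 = Z.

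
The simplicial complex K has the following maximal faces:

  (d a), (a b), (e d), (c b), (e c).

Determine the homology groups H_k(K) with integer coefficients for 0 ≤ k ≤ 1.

Fix the vertex order a < b < c < d < e and write every simplex with vertices in increasing order. Then dim K = 1 and the simplices of K are:

  0-simplices (5): a, b, c, d, e
  1-simplices (5): ab, ad, bc, ce, de

so the chain groups are C_0 ≅ Z^5, C_1 ≅ Z^5.

∂_1: C_1 → C_0 maps an edge to its endpoints' difference, ∂[p,q] = q − p.
As a 5×5 matrix over Z this has rank 4, with invariant factors (1,1,1,1).

Now H_k = ker ∂_k / im ∂_{k+1}, so:

  H_0: rank C_0 − rank ∂_1 = 5 − 4 = 1, and the invariant factors of ∂_1 are all 1, so H_0 = Z.
  H_1: rank ker ∂_1 − rank ∂_2 = (5 − 4) − 0 = 1, and there is no ∂_2, so H_1 = Z.

(K is a triangulation of the circle S^1.)

H_0 = Z,  H_1 = Z.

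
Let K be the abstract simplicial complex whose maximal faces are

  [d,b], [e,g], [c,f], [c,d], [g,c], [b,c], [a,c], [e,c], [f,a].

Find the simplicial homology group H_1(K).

H_1 = Z^3.

Order the vertices as a < b < c < d < e < f < g. Listing each simplex with vertices in this order, K has dimension 1 with simplices:

  0-simplices (7): a, b, c, d, e, f, g
  1-simplices (9): ac, af, bc, bd, cd, ce, cf, cg, eg

so the chain groups are C_0 ≅ Z^7, C_1 ≅ Z^9.

The boundary map ∂_1: C_1 → C_0 is given by ∂[p,q] = [q] − [p].
The 7×9 boundary matrix has rank 6 and Smith normal form diag(1,1,1,1,1,1).

Now H_k = ker ∂_k / im ∂_{k+1}, so:

  H_1: rank ker ∂_1 − rank ∂_2 = (9 − 6) − 0 = 3, and there is no ∂_2, so H_1 = Z^3.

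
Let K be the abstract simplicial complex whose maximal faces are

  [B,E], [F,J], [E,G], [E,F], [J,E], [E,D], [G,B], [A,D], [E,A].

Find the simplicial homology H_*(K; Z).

H_0 = Z,  H_1 = Z^3.

Order the vertices as A < B < D < E < F < G < J. Listing each simplex with vertices in this order, K has dimension 1 with simplices:

  0-simplices (7): A, B, D, E, F, G, J
  1-simplices (9): AD, AE, BE, BG, DE, EF, EG, EJ, FJ

giving chain groups C_0 ≅ Z^7, C_1 ≅ Z^9.

Boundary ∂_1: C_1 → C_0 is given by ∂[p,q] = [q] − [p]. For instance
  ∂FJ = J − F.
As a 7×9 matrix over Z this has rank 6, with invariant factors (1,1,1,1,1,1).

Reading off H_k = ker ∂_k / im ∂_{k+1}:

  H_0: rank C_0 − rank ∂_1 = 7 − 6 = 1, and the invariant factors of ∂_1 are all 1, so H_0 ≅ Z.
  H_1: rank ker ∂_1 − rank ∂_2 = (9 − 6) − 0 = 3, and there is no ∂_2, so H_1 ≅ Z^3.

As a check, the Euler characteristic is 7 − 9 = -2, which agrees with 1 − 3 = -2.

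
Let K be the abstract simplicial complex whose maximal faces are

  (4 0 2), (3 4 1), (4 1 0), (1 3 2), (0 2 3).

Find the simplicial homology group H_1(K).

We work with the vertex ordering 0 < 1 < 2 < 3 < 4. The simplices of K, each written with vertices in increasing order, are:

  0-simplices (5): [0], [1], [2], [3], [4]
  1-simplices (10): [0,1], [0,2], [0,3], [0,4], [1,2], [1,3], [1,4], [2,3], [2,4], [3,4]
  2-simplices (5): [0,1,4], [0,2,3], [0,2,4], [1,2,3], [1,3,4]

so the chain groups are C_0 ≅ Z^5, C_1 ≅ Z^10, C_2 ≅ Z^5.

∂_1: C_1 → C_0 maps an edge to its endpoints' difference, ∂[p,q] = q − p.
The 5×10 boundary matrix has rank 4 and Smith normal form diag(1,1,1,1).

Boundary ∂_2: C_2 → C_1 sends each 2-simplex [p,q,r] to [q,r] − [p,r] + [p,q]. For instance
  ∂[0,1,4] = [1,4] − [0,4] + [0,1],
  ∂[0,2,3] = [2,3] − [0,3] + [0,2].
The 10×5 boundary matrix has rank 5 and Smith normal form diag(1,1,1,1,1).

Computing H_k = (kernel of ∂_k) / (image of ∂_{k+1}):

  H_1: rank ker ∂_1 − rank ∂_2 = (10 − 4) − 5 = 1, and the invariant factors of ∂_2 are all 1, so H_1 = Z.

(K is a triangulation of the Möbius band.)

H_1 = Z.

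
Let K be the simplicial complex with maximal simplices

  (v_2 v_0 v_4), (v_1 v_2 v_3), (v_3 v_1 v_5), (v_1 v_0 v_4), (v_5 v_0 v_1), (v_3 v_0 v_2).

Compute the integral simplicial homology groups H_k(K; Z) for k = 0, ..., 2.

H_0 = Z,  H_1 = Z,  H_2 = 0.

Fix the vertex order v_0 < v_1 < v_2 < v_3 < v_4 < v_5 and write every simplex with vertices in increasing order. Then dim K = 2 and the simplices of K are:

  0-simplices (6): [v_0], [v_1], [v_2], [v_3], [v_4], [v_5]
  1-simplices (12): [v_0,v_1], [v_0,v_2], [v_0,v_3], [v_0,v_4], [v_0,v_5], [v_1,v_2], [v_1,v_3], [v_1,v_4], [v_1,v_5], [v_2,v_3], [v_2,v_4], [v_3,v_5]
  2-simplices (6): [v_0,v_1,v_4], [v_0,v_1,v_5], [v_0,v_2,v_3], [v_0,v_2,v_4], [v_1,v_2,v_3], [v_1,v_3,v_5]

so the chain groups are C_0 ≅ Z^6, C_1 ≅ Z^12, C_2 ≅ Z^6.

The boundary map ∂_1: C_1 → C_0 maps an edge to its endpoints' difference, ∂[p,q] = q − p. For instance
  ∂[v_1,v_4] = [v_4] − [v_1].
The resulting 6×12 matrix has rank 5, and its Smith normal form has invariant factors (1,1,1,1,1).

∂_2: C_2 → C_1 acts by ∂[p,q,r] = [q,r] − [p,r] + [p,q]. For instance
  ∂[v_0,v_1,v_5] = [v_1,v_5] − [v_0,v_5] + [v_0,v_1],
  ∂[v_0,v_2,v_3] = [v_2,v_3] − [v_0,v_3] + [v_0,v_2].
The 12×6 boundary matrix has rank 6 and Smith normal form diag(1,1,1,1,1,1).

Computing H_k = (kernel of ∂_k) / (image of ∂_{k+1}):

  H_0: rank C_0 − rank ∂_1 = 6 − 5 = 1, and the invariant factors of ∂_1 are all 1, so H_0 = Z.
  H_1: rank ker ∂_1 − rank ∂_2 = (12 − 5) − 6 = 1, and the invariant factors of ∂_2 are all 1, so H_1 = Z.
  H_2: rank ker ∂_2 − rank ∂_3 = (6 − 6) − 0 = 0, and there is no ∂_3, so H_2 = 0.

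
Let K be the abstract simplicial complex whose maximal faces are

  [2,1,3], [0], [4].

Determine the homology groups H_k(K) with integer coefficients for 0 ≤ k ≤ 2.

H_0 ≅ Z^3,  H_1 = 0,  H_2 = 0.

We work with the vertex ordering 0 < 1 < 2 < 3 < 4. The simplices of K, each written with vertices in increasing order, are:

  0-simplices (5): [0], [1], [2], [3], [4]
  1-simplices (3): [1,2], [1,3], [2,3]
  2-simplices (1): [1,2,3]

Hence C_0 ≅ Z^5, C_1 ≅ Z^3, C_2 ≅ Z^1.

Boundary ∂_1: C_1 → C_0 maps an edge to its endpoints' difference, ∂[p,q] = q − p.
As a 5×3 matrix over Z this has rank 2, with invariant factors (1,1).

∂_2: C_2 → C_1 sends each 2-simplex [p,q,r] to [q,r] − [p,r] + [p,q]. For instance
  ∂[1,2,3] = [2,3] − [1,3] + [1,2].
The 3×1 boundary matrix has rank 1 and Smith normal form diag(1).

Now H_k = ker ∂_k / im ∂_{k+1}, so:

  H_0: rank C_0 − rank ∂_1 = 5 − 2 = 3, and the invariant factors of ∂_1 are all 1, so H_0 = Z^3.
  H_1: rank ker ∂_1 − rank ∂_2 = (3 − 2) − 1 = 0, and the invariant factors of ∂_2 are all 1, so H_1 = 0.
  H_2: rank ker ∂_2 − rank ∂_3 = (1 − 1) − 0 = 0, and there is no ∂_3, so H_2 = 0.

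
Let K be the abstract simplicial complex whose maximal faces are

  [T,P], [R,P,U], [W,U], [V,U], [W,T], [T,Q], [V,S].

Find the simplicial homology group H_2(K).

Fix the vertex order P < Q < R < S < T < U < V < W and write every simplex with vertices in increasing order. Then dim K = 2 and the simplices of K are:

  0-simplices (8): P, Q, R, S, T, U, V, W
  1-simplices (9): PR, PT, PU, QT, RU, SV, TW, UV, UW
  2-simplices (1): PRU

Hence C_0 ≅ Z^8, C_1 ≅ Z^9, C_2 ≅ Z^1.

Boundary ∂_1: C_1 → C_0 maps an edge to its endpoints' difference, ∂[p,q] = q − p.
The resulting 8×9 matrix has rank 7, and its Smith normal form has invariant factors (1,1,1,1,1,1,1).

∂_2: C_2 → C_1 sends each 2-simplex [p,q,r] to [q,r] − [p,r] + [p,q]. For instance
  ∂PRU = RU − PU + PR.
This gives a 9×1 integer matrix of rank 1; reducing to Smith normal form yields diagonal entries (1).

Now H_k = ker ∂_k / im ∂_{k+1}, so:

  H_2: rank ker ∂_2 − rank ∂_3 = (1 − 1) − 0 = 0, and there is no ∂_3, so H_2 = 0.

H_2 ≅ 0.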